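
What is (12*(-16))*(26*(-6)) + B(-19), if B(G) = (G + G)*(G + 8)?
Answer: 30370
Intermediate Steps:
B(G) = 2*G*(8 + G) (B(G) = (2*G)*(8 + G) = 2*G*(8 + G))
(12*(-16))*(26*(-6)) + B(-19) = (12*(-16))*(26*(-6)) + 2*(-19)*(8 - 19) = -192*(-156) + 2*(-19)*(-11) = 29952 + 418 = 30370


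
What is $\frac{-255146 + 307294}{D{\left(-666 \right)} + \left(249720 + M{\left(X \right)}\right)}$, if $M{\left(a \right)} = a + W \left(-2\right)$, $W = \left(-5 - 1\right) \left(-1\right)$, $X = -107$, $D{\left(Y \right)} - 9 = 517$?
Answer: $\frac{52148}{250127} \approx 0.20849$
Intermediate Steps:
$D{\left(Y \right)} = 526$ ($D{\left(Y \right)} = 9 + 517 = 526$)
$W = 6$ ($W = \left(-6\right) \left(-1\right) = 6$)
$M{\left(a \right)} = -12 + a$ ($M{\left(a \right)} = a + 6 \left(-2\right) = a - 12 = -12 + a$)
$\frac{-255146 + 307294}{D{\left(-666 \right)} + \left(249720 + M{\left(X \right)}\right)} = \frac{-255146 + 307294}{526 + \left(249720 - 119\right)} = \frac{52148}{526 + \left(249720 - 119\right)} = \frac{52148}{526 + 249601} = \frac{52148}{250127}$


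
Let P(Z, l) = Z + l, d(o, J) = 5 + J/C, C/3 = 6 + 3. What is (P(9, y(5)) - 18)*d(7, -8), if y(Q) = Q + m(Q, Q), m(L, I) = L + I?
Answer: 254/9 ≈ 28.222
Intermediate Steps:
C = 27 (C = 3*(6 + 3) = 3*9 = 27)
m(L, I) = I + L
d(o, J) = 5 + J/27
y(Q) = 3*Q (y(Q) = Q + (Q + Q) = Q + 2*Q = 3*Q)
(P(9, y(5)) - 18)*d(7, -8) = ((9 + 3*5) - 18)*(5 + (1/27)*(-8)) = ((9 + 15) - 18)*(5 - 8/27) = (24 - 18)*(127/27) = 6*(127/27) = 254/9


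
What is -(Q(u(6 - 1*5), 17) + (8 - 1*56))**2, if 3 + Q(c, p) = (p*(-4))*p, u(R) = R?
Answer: -1456849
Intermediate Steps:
Q(c, p) = -3 - 4*p**2 (Q(c, p) = -3 + (p*(-4))*p = -3 + (-4*p)*p = -3 - 4*p**2)
-(Q(u(6 - 1*5), 17) + (8 - 1*56))**2 = -((-3 - 4*17**2) + (8 - 1*56))**2 = -((-3 - 4*289) + (8 - 56))**2 = -((-3 - 1156) - 48)**2 = -(-1159 - 48)**2 = -1*(-1207)**2 = -1*1456849 = -1456849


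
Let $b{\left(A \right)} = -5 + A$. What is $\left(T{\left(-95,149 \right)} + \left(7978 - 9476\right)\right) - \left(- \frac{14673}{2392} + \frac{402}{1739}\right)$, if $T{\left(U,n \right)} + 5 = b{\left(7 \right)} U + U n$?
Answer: $- \frac{65898180661}{4159688} \approx -15842.0$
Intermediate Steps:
$T{\left(U,n \right)} = -5 + 2 U + U n$ ($T{\left(U,n \right)} = -5 + \left(\left(-5 + 7\right) U + U n\right) = -5 + \left(2 U + U n\right) = -5 + 2 U + U n$)
$\left(T{\left(-95,149 \right)} + \left(7978 - 9476\right)\right) - \left(- \frac{14673}{2392} + \frac{402}{1739}\right) = \left(\left(-5 + 2 \left(-95\right) - 14155\right) + \left(7978 - 9476\right)\right) - \left(- \frac{14673}{2392} + \frac{402}{1739}\right) = \left(\left(-5 - 190 - 14155\right) + \left(7978 - 9476\right)\right) - - \frac{24554763}{4159688} = \left(-14350 - 1498\right) + \left(\frac{14673}{2392} - \frac{402}{1739}\right) = -15848 + \frac{24554763}{4159688} = - \frac{65898180661}{4159688}$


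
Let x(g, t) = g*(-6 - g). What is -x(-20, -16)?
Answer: 280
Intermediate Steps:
-x(-20, -16) = -(-1)*(-20)*(6 - 20) = -(-1)*(-20)*(-14) = -1*(-280) = 280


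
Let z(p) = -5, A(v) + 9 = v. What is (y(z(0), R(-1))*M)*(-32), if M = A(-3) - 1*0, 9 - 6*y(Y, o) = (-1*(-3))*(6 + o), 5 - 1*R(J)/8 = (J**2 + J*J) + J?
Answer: -6720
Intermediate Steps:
A(v) = -9 + v
R(J) = 40 - 16*J**2 - 8*J (R(J) = 40 - 8*((J**2 + J*J) + J) = 40 - 8*((J**2 + J**2) + J) = 40 - 8*(2*J**2 + J) = 40 - 8*(J + 2*J**2) = 40 + (-16*J**2 - 8*J) = 40 - 16*J**2 - 8*J)
y(Y, o) = -3/2 - o/2 (y(Y, o) = 3/2 - (-1*(-3))*(6 + o)/6 = 3/2 - (6 + o)/2 = 3/2 - (18 + 3*o)/6 = 3/2 + (-3 - o/2) = -3/2 - o/2)
M = -12 (M = (-9 - 3) - 1*0 = -12 + 0 = -12)
(y(z(0), R(-1))*M)*(-32) = ((-3/2 - (40 - 16*(-1)**2 - 8*(-1))/2)*(-12))*(-32) = ((-3/2 - (40 - 16*1 + 8)/2)*(-12))*(-32) = ((-3/2 - (40 - 16 + 8)/2)*(-12))*(-32) = ((-3/2 - 1/2*32)*(-12))*(-32) = ((-3/2 - 16)*(-12))*(-32) = -35/2*(-12)*(-32) = 210*(-32) = -6720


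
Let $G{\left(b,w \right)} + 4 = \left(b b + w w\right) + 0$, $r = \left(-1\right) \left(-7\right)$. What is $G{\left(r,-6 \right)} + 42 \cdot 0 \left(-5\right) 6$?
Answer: $81$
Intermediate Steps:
$r = 7$
$G{\left(b,w \right)} = -4 + b^{2} + w^{2}$ ($G{\left(b,w \right)} = -4 + \left(\left(b b + w w\right) + 0\right) = -4 + \left(\left(b^{2} + w^{2}\right) + 0\right) = -4 + \left(b^{2} + w^{2}\right) = -4 + b^{2} + w^{2}$)
$G{\left(r,-6 \right)} + 42 \cdot 0 \left(-5\right) 6 = \left(-4 + 7^{2} + \left(-6\right)^{2}\right) + 42 \cdot 0 \left(-5\right) 6 = \left(-4 + 49 + 36\right) + 42 \cdot 0 \cdot 6 = 81 + 42 \cdot 0 = 81 + 0 = 81$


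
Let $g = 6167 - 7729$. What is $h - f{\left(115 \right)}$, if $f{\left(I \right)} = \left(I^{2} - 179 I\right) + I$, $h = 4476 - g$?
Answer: $13283$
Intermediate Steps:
$g = -1562$
$h = 6038$ ($h = 4476 - -1562 = 4476 + 1562 = 6038$)
$f{\left(I \right)} = I^{2} - 178 I$
$h - f{\left(115 \right)} = 6038 - 115 \left(-178 + 115\right) = 6038 - 115 \left(-63\right) = 6038 - -7245 = 6038 + 7245 = 13283$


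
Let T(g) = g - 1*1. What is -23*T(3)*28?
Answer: -1288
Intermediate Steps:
T(g) = -1 + g (T(g) = g - 1 = -1 + g)
-23*T(3)*28 = -23*(-1 + 3)*28 = -23*2*28 = -46*28 = -1288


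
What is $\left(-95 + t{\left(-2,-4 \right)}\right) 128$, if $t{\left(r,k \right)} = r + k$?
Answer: $-12928$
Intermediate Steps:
$t{\left(r,k \right)} = k + r$
$\left(-95 + t{\left(-2,-4 \right)}\right) 128 = \left(-95 - 6\right) 128 = \left(-101\right) 128 = -12928$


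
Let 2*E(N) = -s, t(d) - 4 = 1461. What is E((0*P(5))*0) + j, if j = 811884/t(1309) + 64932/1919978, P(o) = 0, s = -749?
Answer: 2612276073797/2812767770 ≈ 928.72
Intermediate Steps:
t(d) = 1465 (t(d) = 4 + 1461 = 1465)
E(N) = 749/2 (E(N) = (-1*(-749))/2 = (1/2)*749 = 749/2)
j = 779447271966/1406383885 (j = 811884/1465 + 64932/1919978 = 811884*(1/1465) + 64932*(1/1919978) = 811884/1465 + 32466/959989 = 779447271966/1406383885 ≈ 554.22)
E((0*P(5))*0) + j = 749/2 + 779447271966/1406383885 = 2612276073797/2812767770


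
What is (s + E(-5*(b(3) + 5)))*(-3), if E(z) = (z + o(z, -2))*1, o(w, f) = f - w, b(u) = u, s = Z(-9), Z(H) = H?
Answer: 33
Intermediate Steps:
s = -9
E(z) = -2 (E(z) = (z + (-2 - z))*1 = -2*1 = -2)
(s + E(-5*(b(3) + 5)))*(-3) = (-9 - 2)*(-3) = -11*(-3) = 33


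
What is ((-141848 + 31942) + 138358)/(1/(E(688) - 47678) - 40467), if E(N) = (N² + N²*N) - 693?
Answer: -4638894385770/6597853898107 ≈ -0.70309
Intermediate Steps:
E(N) = -693 + N² + N³ (E(N) = (N² + N³) - 693 = -693 + N² + N³)
((-141848 + 31942) + 138358)/(1/(E(688) - 47678) - 40467) = ((-141848 + 31942) + 138358)/(1/((-693 + 688² + 688³) - 47678) - 40467) = (-109906 + 138358)/(1/((-693 + 473344 + 325660672) - 47678) - 40467) = 28452/(1/(326133323 - 47678) - 40467) = 28452/(1/326085645 - 40467) = 28452/(-13195707796214/326085645) = 28452*(-326085645/13195707796214) = -4638894385770/6597853898107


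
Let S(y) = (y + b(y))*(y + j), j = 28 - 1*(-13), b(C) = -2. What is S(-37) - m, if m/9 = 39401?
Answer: -354765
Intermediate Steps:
m = 354609 (m = 9*39401 = 354609)
j = 41 (j = 28 + 13 = 41)
S(y) = (-2 + y)*(41 + y) (S(y) = (y - 2)*(y + 41) = (-2 + y)*(41 + y))
S(-37) - m = (-82 + (-37)² + 39*(-37)) - 1*354609 = (-82 + 1369 - 1443) - 354609 = -156 - 354609 = -354765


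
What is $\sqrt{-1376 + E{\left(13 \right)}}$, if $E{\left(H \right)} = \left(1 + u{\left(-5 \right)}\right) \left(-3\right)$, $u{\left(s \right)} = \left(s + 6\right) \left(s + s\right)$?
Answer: $i \sqrt{1349} \approx 36.729 i$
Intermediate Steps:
$u{\left(s \right)} = 2 s \left(6 + s\right)$ ($u{\left(s \right)} = \left(6 + s\right) 2 s = 2 s \left(6 + s\right)$)
$E{\left(H \right)} = 27$ ($E{\left(H \right)} = \left(1 + 2 \left(-5\right) \left(6 - 5\right)\right) \left(-3\right) = \left(1 + 2 \left(-5\right) 1\right) \left(-3\right) = \left(1 - 10\right) \left(-3\right) = \left(-9\right) \left(-3\right) = 27$)
$\sqrt{-1376 + E{\left(13 \right)}} = \sqrt{-1376 + 27} = \sqrt{-1349} = i \sqrt{1349}$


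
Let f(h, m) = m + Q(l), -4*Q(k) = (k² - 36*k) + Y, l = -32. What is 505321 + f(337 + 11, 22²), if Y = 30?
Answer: 1010507/2 ≈ 5.0525e+5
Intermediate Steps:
Q(k) = -15/2 + 9*k - k²/4 (Q(k) = -((k² - 36*k) + 30)/4 = -(30 + k² - 36*k)/4 = -15/2 + 9*k - k²/4)
f(h, m) = -1103/2 + m (f(h, m) = m + (-15/2 + 9*(-32) - ¼*(-32)²) = m + (-15/2 - 288 - ¼*1024) = m + (-15/2 - 288 - 256) = m - 1103/2 = -1103/2 + m)
505321 + f(337 + 11, 22²) = 505321 + (-1103/2 + 22²) = 505321 + (-1103/2 + 484) = 505321 - 135/2 = 1010507/2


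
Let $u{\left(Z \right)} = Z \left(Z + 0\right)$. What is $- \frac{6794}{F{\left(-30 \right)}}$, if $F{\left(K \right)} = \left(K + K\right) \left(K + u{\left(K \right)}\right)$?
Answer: $\frac{3397}{26100} \approx 0.13015$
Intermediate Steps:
$u{\left(Z \right)} = Z^{2}$ ($u{\left(Z \right)} = Z Z = Z^{2}$)
$F{\left(K \right)} = 2 K \left(K + K^{2}\right)$ ($F{\left(K \right)} = \left(K + K\right) \left(K + K^{2}\right) = 2 K \left(K + K^{2}\right)$)
$- \frac{6794}{F{\left(-30 \right)}} = - \frac{6794}{2 \left(-30\right)^{2} \left(1 - 30\right)} = - \frac{6794}{2 \cdot 900 \left(-29\right)} = - \frac{6794}{-52200} = \left(-6794\right) \left(- \frac{1}{52200}\right) = \frac{3397}{26100}$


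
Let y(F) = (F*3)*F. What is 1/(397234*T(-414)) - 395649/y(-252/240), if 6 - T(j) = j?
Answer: -46567476997331/389289320 ≈ -1.1962e+5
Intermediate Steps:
T(j) = 6 - j
y(F) = 3*F² (y(F) = (3*F)*F = 3*F²)
1/(397234*T(-414)) - 395649/y(-252/240) = 1/(397234*(6 - 1*(-414))) - 395649/(3*(-252/240)²) = 1/(397234*(6 + 414)) - 395649/(3*(-252*1/240)²) = (1/397234)/420 - 395649/(3*(-21/20)²) = (1/397234)*(1/420) - 395649/(3*(441/400)) = 1/166838280 - 395649/1323/400 = 1/166838280 - 395649*400/1323 = 1/166838280 - 17584400/147 = -46567476997331/389289320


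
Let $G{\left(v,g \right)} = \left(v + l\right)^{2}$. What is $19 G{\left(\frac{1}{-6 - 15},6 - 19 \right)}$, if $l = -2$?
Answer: $\frac{35131}{441} \approx 79.662$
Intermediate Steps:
$G{\left(v,g \right)} = \left(-2 + v\right)^{2}$ ($G{\left(v,g \right)} = \left(v - 2\right)^{2} = \left(-2 + v\right)^{2}$)
$19 G{\left(\frac{1}{-6 - 15},6 - 19 \right)} = 19 \left(-2 + \frac{1}{-6 - 15}\right)^{2} = 19 \left(-2 + \frac{1}{-21}\right)^{2} = 19 \left(-2 - \frac{1}{21}\right)^{2} = 19 \left(- \frac{43}{21}\right)^{2} = 19 \cdot \frac{1849}{441} = \frac{35131}{441}$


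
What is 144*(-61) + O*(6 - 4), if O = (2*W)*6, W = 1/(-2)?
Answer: -8796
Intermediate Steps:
W = -½ ≈ -0.50000
O = -6 (O = (2*(-½))*6 = -1*6 = -6)
144*(-61) + O*(6 - 4) = 144*(-61) - 6*(6 - 4) = -8784 - 6*2 = -8784 - 12 = -8796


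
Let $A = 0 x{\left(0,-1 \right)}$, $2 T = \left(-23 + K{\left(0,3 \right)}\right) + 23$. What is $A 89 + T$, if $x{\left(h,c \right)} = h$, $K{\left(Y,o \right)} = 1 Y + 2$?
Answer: $1$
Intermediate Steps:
$K{\left(Y,o \right)} = 2 + Y$ ($K{\left(Y,o \right)} = Y + 2 = 2 + Y$)
$T = 1$ ($T = \frac{\left(-23 + \left(2 + 0\right)\right) + 23}{2} = \frac{\left(-23 + 2\right) + 23}{2} = \frac{-21 + 23}{2} = \frac{1}{2} \cdot 2 = 1$)
$A = 0$ ($A = 0 \cdot 0 = 0$)
$A 89 + T = 0 \cdot 89 + 1 = 0 + 1 = 1$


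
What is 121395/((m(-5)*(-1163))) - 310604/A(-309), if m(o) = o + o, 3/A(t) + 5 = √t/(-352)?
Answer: 3612397357/6978 + 77651*I*√309/264 ≈ 5.1768e+5 + 5170.4*I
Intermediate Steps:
A(t) = 3/(-5 - √t/352) (A(t) = 3/(-5 + √t/(-352)) = 3/(-5 - √t/352))
m(o) = 2*o
121395/((m(-5)*(-1163))) - 310604/A(-309) = 121395/(((2*(-5))*(-1163))) - (-1553020/3 - 77651*I*√309/264) = 121395/((-10*(-1163))) - (-1553020/3 - 77651*I*√309/264) = 121395/11630 - 310604*(-5/3 - I*√309/1056) = 121395*(1/11630) + (1553020/3 + 77651*I*√309/264) = 24279/2326 + (1553020/3 + 77651*I*√309/264) = 3612397357/6978 + 77651*I*√309/264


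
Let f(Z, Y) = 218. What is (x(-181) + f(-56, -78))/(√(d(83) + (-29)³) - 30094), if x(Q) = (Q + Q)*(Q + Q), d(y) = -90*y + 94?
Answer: -3950198628/905680601 - 131262*I*√31765/905680601 ≈ -4.3616 - 0.025831*I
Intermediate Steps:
d(y) = 94 - 90*y
x(Q) = 4*Q² (x(Q) = (2*Q)*(2*Q) = 4*Q²)
(x(-181) + f(-56, -78))/(√(d(83) + (-29)³) - 30094) = (4*(-181)² + 218)/(√((94 - 90*83) + (-29)³) - 30094) = (4*32761 + 218)/(√((94 - 7470) - 24389) - 30094) = (131044 + 218)/(√(-7376 - 24389) - 30094) = 131262/(√(-31765) - 30094) = 131262/(I*√31765 - 30094) = 131262/(-30094 + I*√31765)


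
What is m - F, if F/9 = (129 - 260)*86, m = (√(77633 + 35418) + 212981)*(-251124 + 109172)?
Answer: -30232977518 - 141952*√113051 ≈ -3.0281e+10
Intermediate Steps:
m = -30233078912 - 141952*√113051 (m = (√113051 + 212981)*(-141952) = (212981 + √113051)*(-141952) = -30233078912 - 141952*√113051 ≈ -3.0281e+10)
F = -101394 (F = 9*((129 - 260)*86) = 9*(-131*86) = 9*(-11266) = -101394)
m - F = (-30233078912 - 141952*√113051) - 1*(-101394) = (-30233078912 - 141952*√113051) + 101394 = -30232977518 - 141952*√113051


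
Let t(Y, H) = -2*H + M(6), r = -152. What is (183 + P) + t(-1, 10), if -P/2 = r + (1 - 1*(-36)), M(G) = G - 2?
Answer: 397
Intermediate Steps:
M(G) = -2 + G
t(Y, H) = 4 - 2*H (t(Y, H) = -2*H + (-2 + 6) = -2*H + 4 = 4 - 2*H)
P = 230 (P = -2*(-152 + (1 - 1*(-36))) = -2*(-152 + (1 + 36)) = -2*(-152 + 37) = -2*(-115) = 230)
(183 + P) + t(-1, 10) = (183 + 230) + (4 - 2*10) = 413 + (4 - 20) = 413 - 16 = 397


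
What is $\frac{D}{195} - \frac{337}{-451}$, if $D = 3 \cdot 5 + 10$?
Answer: $\frac{15398}{17589} \approx 0.87543$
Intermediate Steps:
$D = 25$ ($D = 15 + 10 = 25$)
$\frac{D}{195} - \frac{337}{-451} = \frac{25}{195} - \frac{337}{-451} = 25 \cdot \frac{1}{195} - - \frac{337}{451} = \frac{5}{39} + \frac{337}{451} = \frac{15398}{17589}$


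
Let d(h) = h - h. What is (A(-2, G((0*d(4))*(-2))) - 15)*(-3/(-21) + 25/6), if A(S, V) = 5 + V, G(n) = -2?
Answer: -362/7 ≈ -51.714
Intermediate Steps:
d(h) = 0
(A(-2, G((0*d(4))*(-2))) - 15)*(-3/(-21) + 25/6) = ((5 - 2) - 15)*(-3/(-21) + 25/6) = (3 - 15)*(-3*(-1/21) + 25*(1/6)) = -12*(1/7 + 25/6) = -12*181/42 = -362/7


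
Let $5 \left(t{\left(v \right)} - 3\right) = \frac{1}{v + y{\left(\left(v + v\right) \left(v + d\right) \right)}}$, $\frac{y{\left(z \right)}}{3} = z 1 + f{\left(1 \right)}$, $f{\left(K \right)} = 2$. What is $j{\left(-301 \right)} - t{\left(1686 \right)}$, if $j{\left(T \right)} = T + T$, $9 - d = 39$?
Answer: $- \frac{50680208701}{83768940} \approx -605.0$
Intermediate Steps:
$d = -30$ ($d = 9 - 39 = -30$)
$j{\left(T \right)} = 2 T$
$y{\left(z \right)} = 6 + 3 z$ ($y{\left(z \right)} = 3 \left(z 1 + 2\right) = 3 \left(z + 2\right) = 3 \left(2 + z\right) = 6 + 3 z$)
$t{\left(v \right)} = 3 + \frac{1}{5 \left(6 + v + 6 v \left(-30 + v\right)\right)}$ ($t{\left(v \right)} = 3 + \frac{1}{5 \left(v + \left(6 + 3 \left(v + v\right) \left(v - 30\right)\right)\right)} = 3 + \frac{1}{5 \left(v + \left(6 + 3 \cdot 2 v \left(-30 + v\right)\right)\right)} = 3 + \frac{1}{5 \left(v + \left(6 + 6 v \left(-30 + v\right)\right)\right)} = 3 + \frac{1}{5 \left(6 + v + 6 v \left(-30 + v\right)\right)}$)
$j{\left(-301 \right)} - t{\left(1686 \right)} = 2 \left(-301\right) - \frac{91 - 4526910 + 90 \cdot 1686^{2}}{5 \left(6 - 301794 + 6 \cdot 1686^{2}\right)} = -602 - \frac{91 - 4526910 + 90 \cdot 2842596}{5 \left(6 - 301794 + 6 \cdot 2842596\right)} = -602 - \frac{91 - 4526910 + 255833640}{5 \left(6 - 301794 + 17055576\right)} = -602 - \frac{1}{5} \cdot \frac{1}{16753788} \cdot 251306821 = -602 - \frac{251306821}{83768940} = - \frac{50680208701}{83768940}$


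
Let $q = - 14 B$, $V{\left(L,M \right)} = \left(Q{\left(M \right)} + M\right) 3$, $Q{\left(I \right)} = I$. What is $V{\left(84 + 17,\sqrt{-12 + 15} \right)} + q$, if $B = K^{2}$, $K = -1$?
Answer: $-14 + 6 \sqrt{3} \approx -3.6077$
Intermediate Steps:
$B = 1$ ($B = \left(-1\right)^{2} = 1$)
$V{\left(L,M \right)} = 6 M$ ($V{\left(L,M \right)} = \left(M + M\right) 3 = 2 M 3 = 6 M$)
$q = -14$ ($q = \left(-14\right) 1 = -14$)
$V{\left(84 + 17,\sqrt{-12 + 15} \right)} + q = 6 \sqrt{-12 + 15} - 14 = 6 \sqrt{3} - 14 = -14 + 6 \sqrt{3}$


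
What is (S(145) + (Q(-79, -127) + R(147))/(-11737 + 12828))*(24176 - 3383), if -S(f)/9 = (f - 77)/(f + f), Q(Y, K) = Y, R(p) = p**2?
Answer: 1998998868/5455 ≈ 3.6645e+5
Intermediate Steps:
S(f) = -9*(-77 + f)/(2*f) (S(f) = -9*(f - 77)/(f + f) = -9*(-77 + f)/(2*f))
(S(145) + (Q(-79, -127) + R(147))/(-11737 + 12828))*(24176 - 3383) = ((9/2)*(77 - 1*145)/145 + (-79 + 147**2)/(-11737 + 12828))*(24176 - 3383) = ((9/2)*(1/145)*(77 - 145) + (-79 + 21609)/1091)*20793 = ((9/2)*(1/145)*(-68) + 21530*(1/1091))*20793 = (-306/145 + 21530/1091)*20793 = (2788004/158195)*20793 = 1998998868/5455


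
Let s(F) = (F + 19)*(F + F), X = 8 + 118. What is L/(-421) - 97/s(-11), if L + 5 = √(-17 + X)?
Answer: 41717/74096 - √109/421 ≈ 0.53821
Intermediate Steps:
X = 126
s(F) = 2*F*(19 + F) (s(F) = (19 + F)*(2*F) = 2*F*(19 + F))
L = -5 + √109 (L = -5 + √(-17 + 126) = -5 + √109 ≈ 5.4403)
L/(-421) - 97/s(-11) = (-5 + √109)/(-421) - 97*(-1/(22*(19 - 11))) = (-5 + √109)*(-1/421) - 97/(2*(-11)*8) = (5/421 - √109/421) - 97/(-176) = (5/421 - √109/421) - 97*(-1/176) = (5/421 - √109/421) + 97/176 = 41717/74096 - √109/421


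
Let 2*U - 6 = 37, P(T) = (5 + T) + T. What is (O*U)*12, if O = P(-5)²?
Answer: 6450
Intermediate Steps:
P(T) = 5 + 2*T
U = 43/2 (U = 3 + (½)*37 = 3 + 37/2 = 43/2 ≈ 21.500)
O = 25 (O = (5 + 2*(-5))² = (5 - 10)² = (-5)² = 25)
(O*U)*12 = (25*(43/2))*12 = (1075/2)*12 = 6450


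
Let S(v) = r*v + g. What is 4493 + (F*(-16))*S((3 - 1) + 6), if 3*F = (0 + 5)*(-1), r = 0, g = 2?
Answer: 13639/3 ≈ 4546.3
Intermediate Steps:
F = -5/3 (F = ((0 + 5)*(-1))/3 = (5*(-1))/3 = (⅓)*(-5) = -5/3 ≈ -1.6667)
S(v) = 2 (S(v) = 0*v + 2 = 0 + 2 = 2)
4493 + (F*(-16))*S((3 - 1) + 6) = 4493 - 5/3*(-16)*2 = 4493 + (80/3)*2 = 4493 + 160/3 = 13639/3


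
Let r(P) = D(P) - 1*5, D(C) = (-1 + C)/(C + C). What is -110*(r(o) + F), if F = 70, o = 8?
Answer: -57585/8 ≈ -7198.1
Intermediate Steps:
D(C) = (-1 + C)/(2*C) (D(C) = (-1 + C)/((2*C)) = (-1 + C)*(1/(2*C)) = (-1 + C)/(2*C))
r(P) = -5 + (-1 + P)/(2*P) (r(P) = (-1 + P)/(2*P) - 1*5 = (-1 + P)/(2*P) - 5 = -5 + (-1 + P)/(2*P))
-110*(r(o) + F) = -110*((1/2)*(-1 - 9*8)/8 + 70) = -110*((1/2)*(1/8)*(-1 - 72) + 70) = -110*((1/2)*(1/8)*(-73) + 70) = -110*(-73/16 + 70) = -110*1047/16 = -57585/8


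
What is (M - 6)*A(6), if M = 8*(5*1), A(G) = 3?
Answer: 102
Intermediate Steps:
M = 40 (M = 8*5 = 40)
(M - 6)*A(6) = (40 - 6)*3 = 34*3 = 102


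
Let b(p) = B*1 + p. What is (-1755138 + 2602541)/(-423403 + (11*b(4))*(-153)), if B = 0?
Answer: -847403/430135 ≈ -1.9701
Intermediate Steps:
b(p) = p (b(p) = 0*1 + p = 0 + p = p)
(-1755138 + 2602541)/(-423403 + (11*b(4))*(-153)) = (-1755138 + 2602541)/(-423403 + (11*4)*(-153)) = 847403/(-423403 + 44*(-153)) = 847403/(-423403 - 6732) = 847403/(-430135) = 847403*(-1/430135) = -847403/430135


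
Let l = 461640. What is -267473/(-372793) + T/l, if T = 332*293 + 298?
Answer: 79925569951/86048080260 ≈ 0.92885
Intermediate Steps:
T = 97574 (T = 97276 + 298 = 97574)
-267473/(-372793) + T/l = -267473/(-372793) + 97574/461640 = -267473*(-1/372793) + 97574*(1/461640) = 267473/372793 + 48787/230820 = 79925569951/86048080260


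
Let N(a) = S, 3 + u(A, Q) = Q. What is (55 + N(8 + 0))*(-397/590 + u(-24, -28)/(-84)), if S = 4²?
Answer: -534559/24780 ≈ -21.572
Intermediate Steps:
u(A, Q) = -3 + Q
S = 16
N(a) = 16
(55 + N(8 + 0))*(-397/590 + u(-24, -28)/(-84)) = (55 + 16)*(-397/590 + (-3 - 28)/(-84)) = 71*(-397*1/590 - 31*(-1/84)) = 71*(-397/590 + 31/84) = 71*(-7529/24780) = -534559/24780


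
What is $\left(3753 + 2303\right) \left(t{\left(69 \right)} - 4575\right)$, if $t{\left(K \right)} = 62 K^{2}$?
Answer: $1759915992$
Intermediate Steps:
$\left(3753 + 2303\right) \left(t{\left(69 \right)} - 4575\right) = \left(3753 + 2303\right) \left(62 \cdot 69^{2} - 4575\right) = 6056 \left(62 \cdot 4761 - 4575\right) = 6056 \left(295182 - 4575\right) = 6056 \cdot 290607 = 1759915992$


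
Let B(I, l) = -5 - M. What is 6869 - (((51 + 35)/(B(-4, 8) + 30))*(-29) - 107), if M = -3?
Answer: 98911/14 ≈ 7065.1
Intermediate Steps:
B(I, l) = -2 (B(I, l) = -5 - 1*(-3) = -5 + 3 = -2)
6869 - (((51 + 35)/(B(-4, 8) + 30))*(-29) - 107) = 6869 - (((51 + 35)/(-2 + 30))*(-29) - 107) = 6869 - ((86/28)*(-29) - 107) = 6869 - ((86*(1/28))*(-29) - 107) = 6869 - ((43/14)*(-29) - 107) = 6869 - (-1247/14 - 107) = 6869 - 1*(-2745/14) = 6869 + 2745/14 = 98911/14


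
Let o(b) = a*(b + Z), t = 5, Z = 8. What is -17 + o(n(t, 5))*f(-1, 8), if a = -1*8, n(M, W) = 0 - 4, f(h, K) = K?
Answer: -273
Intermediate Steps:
n(M, W) = -4
a = -8
o(b) = -64 - 8*b (o(b) = -8*(b + 8) = -8*(8 + b) = -64 - 8*b)
-17 + o(n(t, 5))*f(-1, 8) = -17 + (-64 - 8*(-4))*8 = -17 + (-64 + 32)*8 = -17 - 32*8 = -17 - 256 = -273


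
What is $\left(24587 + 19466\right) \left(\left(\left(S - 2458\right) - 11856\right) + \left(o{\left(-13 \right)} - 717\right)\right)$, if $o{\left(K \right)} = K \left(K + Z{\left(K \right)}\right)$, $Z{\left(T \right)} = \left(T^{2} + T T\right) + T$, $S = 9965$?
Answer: $-401851466$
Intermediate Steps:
$Z{\left(T \right)} = T + 2 T^{2}$ ($Z{\left(T \right)} = \left(T^{2} + T^{2}\right) + T = 2 T^{2} + T = T + 2 T^{2}$)
$o{\left(K \right)} = K \left(K + K \left(1 + 2 K\right)\right)$
$\left(24587 + 19466\right) \left(\left(\left(S - 2458\right) - 11856\right) + \left(o{\left(-13 \right)} - 717\right)\right) = \left(24587 + 19466\right) \left(\left(\left(9965 - 2458\right) - 11856\right) + \left(2 \left(-13\right)^{2} \left(1 - 13\right) - 717\right)\right) = 44053 \left(\left(7507 - 11856\right) + \left(2 \cdot 169 \left(-12\right) - 717\right)\right) = 44053 \left(-4349 - 4773\right) = 44053 \left(-9122\right) = -401851466$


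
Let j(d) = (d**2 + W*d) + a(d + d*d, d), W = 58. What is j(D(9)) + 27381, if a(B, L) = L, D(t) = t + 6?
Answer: 28491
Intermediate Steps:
D(t) = 6 + t
j(d) = d**2 + 59*d (j(d) = (d**2 + 58*d) + d = d**2 + 59*d)
j(D(9)) + 27381 = (6 + 9)*(59 + (6 + 9)) + 27381 = 15*(59 + 15) + 27381 = 15*74 + 27381 = 1110 + 27381 = 28491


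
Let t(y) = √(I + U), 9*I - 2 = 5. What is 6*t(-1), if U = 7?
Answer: 2*√70 ≈ 16.733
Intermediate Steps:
I = 7/9 (I = 2/9 + (⅑)*5 = 2/9 + 5/9 = 7/9 ≈ 0.77778)
t(y) = √70/3 (t(y) = √(7/9 + 7) = √(70/9) = √70/3)
6*t(-1) = 6*(√70/3) = 2*√70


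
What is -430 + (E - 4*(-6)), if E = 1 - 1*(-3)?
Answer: -402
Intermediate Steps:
E = 4 (E = 1 + 3 = 4)
-430 + (E - 4*(-6)) = -430 + (4 - 4*(-6)) = -430 + (4 + 24) = -430 + 28 = -402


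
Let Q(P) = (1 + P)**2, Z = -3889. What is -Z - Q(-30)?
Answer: 3048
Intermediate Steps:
-Z - Q(-30) = -1*(-3889) - (1 - 30)**2 = 3889 - 1*(-29)**2 = 3889 - 1*841 = 3889 - 841 = 3048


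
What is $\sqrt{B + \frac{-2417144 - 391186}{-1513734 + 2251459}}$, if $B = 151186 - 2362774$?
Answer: $\frac{i \sqrt{48145307605175670}}{147545} \approx 1487.1 i$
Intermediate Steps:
$B = -2211588$
$\sqrt{B + \frac{-2417144 - 391186}{-1513734 + 2251459}} = \sqrt{-2211588 + \frac{-2417144 - 391186}{-1513734 + 2251459}} = \sqrt{-2211588 + \frac{-2417144 + \left(-984183 + 592997\right)}{737725}} = \sqrt{-2211588 + \left(-2417144 - 391186\right) \frac{1}{737725}} = \sqrt{-2211588 - \frac{561666}{147545}} = \sqrt{- \frac{326309313126}{147545}} = \frac{i \sqrt{48145307605175670}}{147545}$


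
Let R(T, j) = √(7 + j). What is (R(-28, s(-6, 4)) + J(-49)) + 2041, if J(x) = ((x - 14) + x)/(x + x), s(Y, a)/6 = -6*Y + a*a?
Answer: 14295/7 + √319 ≈ 2060.0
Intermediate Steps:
s(Y, a) = -36*Y + 6*a² (s(Y, a) = 6*(-6*Y + a*a) = 6*(-6*Y + a²) = 6*(a² - 6*Y) = -36*Y + 6*a²)
J(x) = (-14 + 2*x)/(2*x) (J(x) = ((-14 + x) + x)/((2*x)) = (-14 + 2*x)*(1/(2*x)) = (-14 + 2*x)/(2*x))
(R(-28, s(-6, 4)) + J(-49)) + 2041 = (√(7 + (-36*(-6) + 6*4²)) + (-7 - 49)/(-49)) + 2041 = (√(7 + (216 + 6*16)) - 1/49*(-56)) + 2041 = (√(7 + (216 + 96)) + 8/7) + 2041 = (√(7 + 312) + 8/7) + 2041 = (√319 + 8/7) + 2041 = (8/7 + √319) + 2041 = 14295/7 + √319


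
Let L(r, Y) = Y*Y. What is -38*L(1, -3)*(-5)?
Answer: 1710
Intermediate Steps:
L(r, Y) = Y**2
-38*L(1, -3)*(-5) = -38*(-3)**2*(-5) = -38*9*(-5) = -342*(-5) = 1710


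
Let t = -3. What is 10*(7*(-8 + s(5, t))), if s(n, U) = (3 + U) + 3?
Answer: -350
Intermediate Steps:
s(n, U) = 6 + U
10*(7*(-8 + s(5, t))) = 10*(7*(-8 + (6 - 3))) = 10*(7*(-8 + 3)) = 10*(7*(-5)) = 10*(-35) = -350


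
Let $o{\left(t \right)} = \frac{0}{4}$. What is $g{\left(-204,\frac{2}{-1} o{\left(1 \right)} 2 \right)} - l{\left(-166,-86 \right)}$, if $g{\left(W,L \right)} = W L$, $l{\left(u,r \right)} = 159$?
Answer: $-159$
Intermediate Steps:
$o{\left(t \right)} = 0$ ($o{\left(t \right)} = 0 \cdot \frac{1}{4} = 0$)
$g{\left(W,L \right)} = L W$
$g{\left(-204,\frac{2}{-1} o{\left(1 \right)} 2 \right)} - l{\left(-166,-86 \right)} = \frac{2}{-1} \cdot 0 \cdot 2 \left(-204\right) - 159 = 2 \left(-1\right) 0 \cdot 2 \left(-204\right) - 159 = \left(-2\right) 0 \cdot 2 \left(-204\right) - 159 = 0 \cdot 2 \left(-204\right) - 159 = 0 \left(-204\right) - 159 = 0 - 159 = -159$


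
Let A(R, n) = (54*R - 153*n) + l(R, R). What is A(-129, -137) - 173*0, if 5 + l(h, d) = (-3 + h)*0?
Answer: 13990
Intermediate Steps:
l(h, d) = -5 (l(h, d) = -5 + (-3 + h)*0 = -5 + 0 = -5)
A(R, n) = -5 - 153*n + 54*R (A(R, n) = (54*R - 153*n) - 5 = (-153*n + 54*R) - 5 = -5 - 153*n + 54*R)
A(-129, -137) - 173*0 = (-5 - 153*(-137) + 54*(-129)) - 173*0 = (-5 + 20961 - 6966) + 0 = 13990 + 0 = 13990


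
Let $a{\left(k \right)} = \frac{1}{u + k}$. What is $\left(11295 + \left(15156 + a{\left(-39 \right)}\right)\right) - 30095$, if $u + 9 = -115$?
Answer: $- \frac{593973}{163} \approx -3644.0$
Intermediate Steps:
$u = -124$ ($u = -9 - 115 = -124$)
$a{\left(k \right)} = \frac{1}{-124 + k}$
$\left(11295 + \left(15156 + a{\left(-39 \right)}\right)\right) - 30095 = \left(11295 + \left(15156 + \frac{1}{-124 - 39}\right)\right) - 30095 = \left(11295 + \left(15156 + \frac{1}{-163}\right)\right) - 30095 = \left(11295 + \left(15156 - \frac{1}{163}\right)\right) - 30095 = \left(11295 + \frac{2470427}{163}\right) - 30095 = \frac{4311512}{163} - 30095 = - \frac{593973}{163}$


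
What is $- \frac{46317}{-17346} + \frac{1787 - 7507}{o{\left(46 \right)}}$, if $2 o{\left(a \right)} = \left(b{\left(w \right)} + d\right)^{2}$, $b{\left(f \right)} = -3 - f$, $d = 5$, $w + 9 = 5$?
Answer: $- \frac{16397569}{52038} \approx -315.11$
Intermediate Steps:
$w = -4$ ($w = -9 + 5 = -4$)
$o{\left(a \right)} = 18$ ($o{\left(a \right)} = \frac{\left(\left(-3 - -4\right) + 5\right)^{2}}{2} = \frac{\left(\left(-3 + 4\right) + 5\right)^{2}}{2} = \frac{\left(1 + 5\right)^{2}}{2} = \frac{6^{2}}{2} = \frac{1}{2} \cdot 36 = 18$)
$- \frac{46317}{-17346} + \frac{1787 - 7507}{o{\left(46 \right)}} = - \frac{46317}{-17346} + \frac{1787 - 7507}{18} = \left(-46317\right) \left(- \frac{1}{17346}\right) - \frac{2860}{9} = \frac{15439}{5782} - \frac{2860}{9} = - \frac{16397569}{52038}$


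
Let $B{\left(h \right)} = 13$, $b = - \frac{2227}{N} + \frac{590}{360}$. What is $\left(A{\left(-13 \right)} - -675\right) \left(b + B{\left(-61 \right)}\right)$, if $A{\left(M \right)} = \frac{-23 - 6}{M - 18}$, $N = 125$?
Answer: $- \frac{149789669}{69750} \approx -2147.5$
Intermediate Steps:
$A{\left(M \right)} = - \frac{29}{-18 + M}$
$b = - \frac{72797}{4500}$ ($b = - \frac{2227}{125} + \frac{590}{360} = \left(-2227\right) \frac{1}{125} + 590 \cdot \frac{1}{360} = - \frac{2227}{125} + \frac{59}{36} = - \frac{72797}{4500} \approx -16.177$)
$\left(A{\left(-13 \right)} - -675\right) \left(b + B{\left(-61 \right)}\right) = \left(- \frac{29}{-18 - 13} - -675\right) \left(- \frac{72797}{4500} + 13\right) = \left(- \frac{29}{-31} + 675\right) \left(- \frac{14297}{4500}\right) = \left(\left(-29\right) \left(- \frac{1}{31}\right) + 675\right) \left(- \frac{14297}{4500}\right) = \left(\frac{29}{31} + 675\right) \left(- \frac{14297}{4500}\right) = \frac{20954}{31} \left(- \frac{14297}{4500}\right) = - \frac{149789669}{69750}$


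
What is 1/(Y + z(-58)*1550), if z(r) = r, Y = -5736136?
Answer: -1/5826036 ≈ -1.7164e-7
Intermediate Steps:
1/(Y + z(-58)*1550) = 1/(-5736136 - 58*1550) = 1/(-5736136 - 89900) = 1/(-5826036) = -1/5826036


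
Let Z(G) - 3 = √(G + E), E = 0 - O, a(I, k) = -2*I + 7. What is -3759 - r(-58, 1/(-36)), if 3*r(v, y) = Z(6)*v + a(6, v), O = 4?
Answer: -11098/3 + 58*√2/3 ≈ -3672.0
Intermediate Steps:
a(I, k) = 7 - 2*I
E = -4 (E = 0 - 1*4 = 0 - 4 = -4)
Z(G) = 3 + √(-4 + G) (Z(G) = 3 + √(G - 4) = 3 + √(-4 + G))
r(v, y) = -5/3 + v*(3 + √2)/3 (r(v, y) = ((3 + √(-4 + 6))*v + (7 - 2*6))/3 = ((3 + √2)*v + (7 - 12))/3 = (v*(3 + √2) - 5)/3 = (-5 + v*(3 + √2))/3 = -5/3 + v*(3 + √2)/3)
-3759 - r(-58, 1/(-36)) = -3759 - (-5/3 + (⅓)*(-58)*(3 + √2)) = -3759 - (-5/3 + (-58 - 58*√2/3)) = -3759 - (-179/3 - 58*√2/3) = -3759 + (179/3 + 58*√2/3) = -11098/3 + 58*√2/3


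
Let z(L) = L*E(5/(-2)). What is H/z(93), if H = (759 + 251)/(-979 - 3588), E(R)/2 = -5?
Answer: 101/424731 ≈ 0.00023780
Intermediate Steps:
E(R) = -10 (E(R) = 2*(-5) = -10)
z(L) = -10*L (z(L) = L*(-10) = -10*L)
H = -1010/4567 (H = 1010/(-4567) = 1010*(-1/4567) = -1010/4567 ≈ -0.22115)
H/z(93) = -1010/(4567*((-10*93))) = -1010/4567/(-930) = -1010/4567*(-1/930) = 101/424731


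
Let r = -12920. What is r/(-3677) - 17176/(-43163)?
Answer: 620822112/158710351 ≈ 3.9117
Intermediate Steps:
r/(-3677) - 17176/(-43163) = -12920/(-3677) - 17176/(-43163) = -12920*(-1/3677) - 17176*(-1/43163) = 12920/3677 + 17176/43163 = 620822112/158710351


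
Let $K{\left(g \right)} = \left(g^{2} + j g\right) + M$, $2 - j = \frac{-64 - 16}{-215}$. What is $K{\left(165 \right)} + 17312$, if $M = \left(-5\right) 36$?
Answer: $\frac{1918901}{43} \approx 44626.0$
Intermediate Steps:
$M = -180$
$j = \frac{70}{43}$ ($j = 2 - \frac{-64 - 16}{-215} = 2 - \left(-80\right) \left(- \frac{1}{215}\right) = 2 - \frac{16}{43} = \frac{70}{43} \approx 1.6279$)
$K{\left(g \right)} = -180 + g^{2} + \frac{70 g}{43}$ ($K{\left(g \right)} = \left(g^{2} + \frac{70 g}{43}\right) - 180 = -180 + g^{2} + \frac{70 g}{43}$)
$K{\left(165 \right)} + 17312 = \left(-180 + 165^{2} + \frac{70}{43} \cdot 165\right) + 17312 = \left(-180 + 27225 + \frac{11550}{43}\right) + 17312 = \frac{1174485}{43} + 17312 = \frac{1918901}{43}$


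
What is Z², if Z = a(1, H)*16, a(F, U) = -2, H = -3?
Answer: 1024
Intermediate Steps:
Z = -32 (Z = -2*16 = -32)
Z² = (-32)² = 1024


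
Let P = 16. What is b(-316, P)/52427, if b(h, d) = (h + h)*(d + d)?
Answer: -20224/52427 ≈ -0.38576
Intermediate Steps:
b(h, d) = 4*d*h (b(h, d) = (2*h)*(2*d) = 4*d*h)
b(-316, P)/52427 = (4*16*(-316))/52427 = -20224*1/52427 = -20224/52427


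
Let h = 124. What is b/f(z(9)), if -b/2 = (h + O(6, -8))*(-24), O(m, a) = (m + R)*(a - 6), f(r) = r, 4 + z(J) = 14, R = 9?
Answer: -2064/5 ≈ -412.80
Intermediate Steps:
z(J) = 10 (z(J) = -4 + 14 = 10)
O(m, a) = (-6 + a)*(9 + m) (O(m, a) = (m + 9)*(a - 6) = (9 + m)*(-6 + a) = (-6 + a)*(9 + m))
b = -4128 (b = -2*(124 + (-54 - 6*6 + 9*(-8) - 8*6))*(-24) = -2*(124 + (-54 - 36 - 72 - 48))*(-24) = -2*(124 - 210)*(-24) = -(-172)*(-24) = -2*2064 = -4128)
b/f(z(9)) = -4128/10 = -4128*⅒ = -2064/5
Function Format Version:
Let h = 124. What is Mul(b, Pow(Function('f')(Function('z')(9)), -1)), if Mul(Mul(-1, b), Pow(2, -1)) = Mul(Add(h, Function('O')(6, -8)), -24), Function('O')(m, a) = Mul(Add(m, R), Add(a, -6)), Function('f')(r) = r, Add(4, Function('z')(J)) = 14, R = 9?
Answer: Rational(-2064, 5) ≈ -412.80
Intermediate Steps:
Function('z')(J) = 10 (Function('z')(J) = Add(-4, 14) = 10)
Function('O')(m, a) = Mul(Add(-6, a), Add(9, m)) (Function('O')(m, a) = Mul(Add(m, 9), Add(a, -6)) = Mul(Add(9, m), Add(-6, a)) = Mul(Add(-6, a), Add(9, m)))
b = -4128 (b = Mul(-2, Mul(Add(124, Add(-54, Mul(-6, 6), Mul(9, -8), Mul(-8, 6))), -24)) = Mul(-2, Mul(Add(124, Add(-54, -36, -72, -48)), -24)) = Mul(-2, Mul(Add(124, -210), -24)) = Mul(-2, Mul(-86, -24)) = Mul(-2, 2064) = -4128)
Mul(b, Pow(Function('f')(Function('z')(9)), -1)) = Mul(-4128, Pow(10, -1)) = Mul(-4128, Rational(1, 10)) = Rational(-2064, 5)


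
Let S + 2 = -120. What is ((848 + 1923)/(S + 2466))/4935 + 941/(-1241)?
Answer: -10881710429/14355441240 ≈ -0.75802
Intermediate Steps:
S = -122 (S = -2 - 120 = -122)
((848 + 1923)/(S + 2466))/4935 + 941/(-1241) = ((848 + 1923)/(-122 + 2466))/4935 + 941/(-1241) = (2771/2344)*(1/4935) + 941*(-1/1241) = (2771*(1/2344))*(1/4935) - 941/1241 = (2771/2344)*(1/4935) - 941/1241 = 2771/11567640 - 941/1241 = -10881710429/14355441240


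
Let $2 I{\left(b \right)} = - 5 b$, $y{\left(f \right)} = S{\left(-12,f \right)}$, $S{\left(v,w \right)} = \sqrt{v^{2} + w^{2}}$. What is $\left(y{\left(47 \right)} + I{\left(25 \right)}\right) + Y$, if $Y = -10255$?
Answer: $- \frac{20635}{2} + \sqrt{2353} \approx -10269.0$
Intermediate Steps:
$y{\left(f \right)} = \sqrt{144 + f^{2}}$ ($y{\left(f \right)} = \sqrt{\left(-12\right)^{2} + f^{2}} = \sqrt{144 + f^{2}}$)
$I{\left(b \right)} = - \frac{5 b}{2}$ ($I{\left(b \right)} = \frac{\left(-5\right) b}{2} = - \frac{5 b}{2}$)
$\left(y{\left(47 \right)} + I{\left(25 \right)}\right) + Y = \left(\sqrt{144 + 47^{2}} - \frac{125}{2}\right) - 10255 = \left(\sqrt{144 + 2209} - \frac{125}{2}\right) - 10255 = \left(\sqrt{2353} - \frac{125}{2}\right) - 10255 = \left(- \frac{125}{2} + \sqrt{2353}\right) - 10255 = - \frac{20635}{2} + \sqrt{2353}$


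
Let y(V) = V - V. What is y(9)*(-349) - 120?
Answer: -120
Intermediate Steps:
y(V) = 0
y(9)*(-349) - 120 = 0*(-349) - 120 = 0 - 120 = -120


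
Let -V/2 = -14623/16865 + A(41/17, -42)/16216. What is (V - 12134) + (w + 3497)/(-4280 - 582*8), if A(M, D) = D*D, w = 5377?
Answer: -1853269216580059/152740166140 ≈ -12133.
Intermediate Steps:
A(M, D) = D²
V = 51844177/34185355 (V = -2*(-14623/16865 + (-42)²/16216) = -2*(-14623*1/16865 + 1764*(1/16216)) = -2*(-14623/16865 + 441/4054) = -2*(-51844177/68370710) = 51844177/34185355 ≈ 1.5166)
(V - 12134) + (w + 3497)/(-4280 - 582*8) = (51844177/34185355 - 12134) + (5377 + 3497)/(-4280 - 582*8) = -414753253393/34185355 + 8874/(-4280 - 4656) = -414753253393/34185355 + 8874/(-8936) = -414753253393/34185355 + 8874*(-1/8936) = -414753253393/34185355 - 4437/4468 = -1853269216580059/152740166140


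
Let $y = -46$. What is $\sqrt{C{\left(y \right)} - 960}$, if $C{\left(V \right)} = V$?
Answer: $i \sqrt{1006} \approx 31.717 i$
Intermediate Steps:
$\sqrt{C{\left(y \right)} - 960} = \sqrt{-46 - 960} = \sqrt{-1006} = i \sqrt{1006}$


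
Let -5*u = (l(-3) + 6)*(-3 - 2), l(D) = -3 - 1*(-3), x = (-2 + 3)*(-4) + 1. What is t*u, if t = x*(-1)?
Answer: 18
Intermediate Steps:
x = -3 (x = 1*(-4) + 1 = -4 + 1 = -3)
l(D) = 0 (l(D) = -3 + 3 = 0)
u = 6 (u = -(0 + 6)*(-3 - 2)/5 = -6*(-5)/5 = -⅕*(-30) = 6)
t = 3 (t = -3*(-1) = 3)
t*u = 3*6 = 18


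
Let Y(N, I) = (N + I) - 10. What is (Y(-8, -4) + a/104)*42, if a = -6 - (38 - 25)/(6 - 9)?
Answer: -48083/52 ≈ -924.67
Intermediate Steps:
Y(N, I) = -10 + I + N (Y(N, I) = (I + N) - 10 = -10 + I + N)
a = -5/3 (a = -6 - 13/(-3) = -6 - 13*(-1)/3 = -6 - 1*(-13/3) = -6 + 13/3 = -5/3 ≈ -1.6667)
(Y(-8, -4) + a/104)*42 = ((-10 - 4 - 8) - 5/3/104)*42 = (-22 - 5/3*1/104)*42 = (-22 - 5/312)*42 = -6869/312*42 = -48083/52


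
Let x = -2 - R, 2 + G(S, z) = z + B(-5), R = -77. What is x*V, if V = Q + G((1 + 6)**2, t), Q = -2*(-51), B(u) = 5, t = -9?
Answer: 7200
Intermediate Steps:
G(S, z) = 3 + z (G(S, z) = -2 + (z + 5) = -2 + (5 + z) = 3 + z)
Q = 102
V = 96 (V = 102 + (3 - 9) = 102 - 6 = 96)
x = 75 (x = -2 - 1*(-77) = -2 + 77 = 75)
x*V = 75*96 = 7200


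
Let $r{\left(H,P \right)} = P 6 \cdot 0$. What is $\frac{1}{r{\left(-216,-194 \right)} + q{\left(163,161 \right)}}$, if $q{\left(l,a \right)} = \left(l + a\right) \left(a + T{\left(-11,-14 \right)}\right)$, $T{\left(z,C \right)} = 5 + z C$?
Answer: $\frac{1}{103680} \approx 9.6451 \cdot 10^{-6}$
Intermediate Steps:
$r{\left(H,P \right)} = 0$ ($r{\left(H,P \right)} = 6 P 0 = 0$)
$T{\left(z,C \right)} = 5 + C z$
$q{\left(l,a \right)} = \left(159 + a\right) \left(a + l\right)$ ($q{\left(l,a \right)} = \left(l + a\right) \left(a + \left(5 - -154\right)\right) = \left(a + l\right) \left(a + \left(5 + 154\right)\right) = \left(a + l\right) \left(a + 159\right) = \left(a + l\right) \left(159 + a\right) = \left(159 + a\right) \left(a + l\right)$)
$\frac{1}{r{\left(-216,-194 \right)} + q{\left(163,161 \right)}} = \frac{1}{0 + \left(161^{2} + 159 \cdot 161 + 159 \cdot 163 + 161 \cdot 163\right)} = \frac{1}{0 + \left(25921 + 25599 + 25917 + 26243\right)} = \frac{1}{0 + 103680} = \frac{1}{103680}$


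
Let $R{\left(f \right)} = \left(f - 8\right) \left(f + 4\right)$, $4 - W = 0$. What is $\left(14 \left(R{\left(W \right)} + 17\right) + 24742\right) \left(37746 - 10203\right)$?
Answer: $675684876$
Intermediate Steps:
$W = 4$ ($W = 4 - 0 = 4 + 0 = 4$)
$R{\left(f \right)} = \left(-8 + f\right) \left(4 + f\right)$
$\left(14 \left(R{\left(W \right)} + 17\right) + 24742\right) \left(37746 - 10203\right) = \left(14 \left(\left(-32 + 4^{2} - 16\right) + 17\right) + 24742\right) \left(37746 - 10203\right) = \left(14 \left(\left(-32 + 16 - 16\right) + 17\right) + 24742\right) 27543 = \left(14 \left(-32 + 17\right) + 24742\right) 27543 = \left(14 \left(-15\right) + 24742\right) 27543 = \left(-210 + 24742\right) 27543 = 24532 \cdot 27543 = 675684876$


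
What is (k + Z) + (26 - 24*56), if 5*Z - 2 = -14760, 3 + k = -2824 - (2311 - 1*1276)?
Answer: -40658/5 ≈ -8131.6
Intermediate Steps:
k = -3862 (k = -3 + (-2824 - (2311 - 1*1276)) = -3 + (-2824 - (2311 - 1276)) = -3 + (-2824 - 1*1035) = -3 + (-2824 - 1035) = -3 - 3859 = -3862)
Z = -14758/5 (Z = ⅖ + (⅕)*(-14760) = ⅖ - 2952 = -14758/5 ≈ -2951.6)
(k + Z) + (26 - 24*56) = (-3862 - 14758/5) + (26 - 24*56) = -34068/5 + (26 - 1344) = -34068/5 - 1318 = -40658/5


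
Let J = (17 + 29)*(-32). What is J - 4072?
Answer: -5544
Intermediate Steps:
J = -1472 (J = 46*(-32) = -1472)
J - 4072 = -1472 - 4072 = -5544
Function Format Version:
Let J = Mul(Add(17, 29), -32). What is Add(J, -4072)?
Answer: -5544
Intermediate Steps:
J = -1472 (J = Mul(46, -32) = -1472)
Add(J, -4072) = Add(-1472, -4072) = -5544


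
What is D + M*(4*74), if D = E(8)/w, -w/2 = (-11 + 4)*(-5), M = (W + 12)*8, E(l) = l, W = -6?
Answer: 497276/35 ≈ 14208.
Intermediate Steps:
M = 48 (M = (-6 + 12)*8 = 6*8 = 48)
w = -70 (w = -2*(-11 + 4)*(-5) = -(-14)*(-5) = -2*35 = -70)
D = -4/35 (D = 8/(-70) = 8*(-1/70) = -4/35 ≈ -0.11429)
D + M*(4*74) = -4/35 + 48*(4*74) = -4/35 + 48*296 = -4/35 + 14208 = 497276/35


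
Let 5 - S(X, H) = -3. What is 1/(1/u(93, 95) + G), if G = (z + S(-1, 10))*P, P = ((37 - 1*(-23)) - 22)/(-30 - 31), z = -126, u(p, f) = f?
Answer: 5795/426041 ≈ 0.013602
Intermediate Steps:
S(X, H) = 8 (S(X, H) = 5 - 1*(-3) = 5 + 3 = 8)
P = -38/61 (P = ((37 + 23) - 22)/(-61) = (60 - 22)*(-1/61) = 38*(-1/61) = -38/61 ≈ -0.62295)
G = 4484/61 (G = (-126 + 8)*(-38/61) = -118*(-38/61) = 4484/61 ≈ 73.508)
1/(1/u(93, 95) + G) = 1/(1/95 + 4484/61) = 1/(426041/5795) = 5795/426041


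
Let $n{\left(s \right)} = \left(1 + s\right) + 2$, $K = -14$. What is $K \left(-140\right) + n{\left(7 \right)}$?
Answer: $1970$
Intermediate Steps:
$n{\left(s \right)} = 3 + s$
$K \left(-140\right) + n{\left(7 \right)} = \left(-14\right) \left(-140\right) + \left(3 + 7\right) = 1960 + 10 = 1970$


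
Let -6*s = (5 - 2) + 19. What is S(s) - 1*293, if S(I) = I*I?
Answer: -2516/9 ≈ -279.56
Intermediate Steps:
s = -11/3 (s = -((5 - 2) + 19)/6 = -(3 + 19)/6 = -⅙*22 = -11/3 ≈ -3.6667)
S(I) = I²
S(s) - 1*293 = (-11/3)² - 1*293 = 121/9 - 293 = -2516/9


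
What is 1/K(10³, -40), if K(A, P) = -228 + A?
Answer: 1/772 ≈ 0.0012953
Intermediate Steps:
1/K(10³, -40) = 1/(-228 + 10³) = 1/(-228 + 1000) = 1/772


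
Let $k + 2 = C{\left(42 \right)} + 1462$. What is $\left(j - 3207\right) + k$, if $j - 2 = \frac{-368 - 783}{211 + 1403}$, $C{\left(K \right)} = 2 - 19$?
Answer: $- \frac{2845019}{1614} \approx -1762.7$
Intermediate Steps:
$C{\left(K \right)} = -17$ ($C{\left(K \right)} = 2 - 19 = -17$)
$k = 1443$ ($k = -2 + \left(-17 + 1462\right) = -2 + 1445 = 1443$)
$j = \frac{2077}{1614}$ ($j = 2 + \frac{-368 - 783}{211 + 1403} = 2 - \frac{1151}{1614} = \frac{2077}{1614} \approx 1.2869$)
$\left(j - 3207\right) + k = \left(\frac{2077}{1614} - 3207\right) + 1443 = - \frac{5174021}{1614} + 1443 = - \frac{2845019}{1614}$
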